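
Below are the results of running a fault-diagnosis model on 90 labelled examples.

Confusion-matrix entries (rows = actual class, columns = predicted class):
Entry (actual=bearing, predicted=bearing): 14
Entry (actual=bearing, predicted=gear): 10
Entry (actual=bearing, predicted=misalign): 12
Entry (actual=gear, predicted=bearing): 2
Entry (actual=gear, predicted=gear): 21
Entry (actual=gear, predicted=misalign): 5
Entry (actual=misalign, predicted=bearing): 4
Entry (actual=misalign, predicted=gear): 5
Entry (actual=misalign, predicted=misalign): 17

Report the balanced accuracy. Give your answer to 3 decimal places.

Balanced accuracy = mean of per-class recall.
  bearing: recall = 14/36 = 0.3889
  gear: recall = 21/28 = 0.7500
  misalign: recall = 17/26 = 0.6538
Mean = (0.3889 + 0.7500 + 0.6538) / 3 = 0.598

0.598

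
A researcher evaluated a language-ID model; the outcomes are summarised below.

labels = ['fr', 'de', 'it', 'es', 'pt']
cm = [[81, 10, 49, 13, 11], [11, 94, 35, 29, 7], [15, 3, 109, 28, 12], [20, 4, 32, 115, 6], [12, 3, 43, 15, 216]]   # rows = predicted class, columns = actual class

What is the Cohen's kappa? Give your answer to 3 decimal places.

Observed agreement pₒ = trace/N = 615/973 = 0.6321
Expected agreement pₑ = Σ (rowᵢ·colᵢ)/N² = (139·164 + 114·176 + 268·167 + 200·177 + 252·289)/973² = 0.2069
κ = (pₒ − pₑ)/(1 − pₑ) = (0.6321 − 0.2069)/(1 − 0.2069) = 0.536

0.536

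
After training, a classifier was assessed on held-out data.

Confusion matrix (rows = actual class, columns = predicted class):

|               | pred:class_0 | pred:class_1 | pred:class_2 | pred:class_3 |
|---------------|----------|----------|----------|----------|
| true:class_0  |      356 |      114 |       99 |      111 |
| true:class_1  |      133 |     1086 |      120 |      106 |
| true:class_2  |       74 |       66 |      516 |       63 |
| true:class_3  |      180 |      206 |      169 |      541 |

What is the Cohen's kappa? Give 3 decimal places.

Observed agreement pₒ = trace/N = 2499/3940 = 0.6343
Expected agreement pₑ = Σ (rowᵢ·colᵢ)/N² = (680·743 + 1445·1472 + 719·904 + 1096·821)/3940² = 0.2694
κ = (pₒ − pₑ)/(1 − pₑ) = (0.6343 − 0.2694)/(1 − 0.2694) = 0.499

0.499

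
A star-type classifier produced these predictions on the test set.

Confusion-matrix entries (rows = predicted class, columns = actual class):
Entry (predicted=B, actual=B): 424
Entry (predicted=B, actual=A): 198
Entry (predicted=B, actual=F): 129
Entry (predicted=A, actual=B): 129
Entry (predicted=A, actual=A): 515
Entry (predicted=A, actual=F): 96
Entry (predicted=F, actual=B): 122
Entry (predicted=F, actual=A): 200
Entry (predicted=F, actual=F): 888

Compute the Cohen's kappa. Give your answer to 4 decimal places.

0.5047

Observed agreement pₒ = trace/N = 1827/2701 = 0.67642
Expected agreement pₑ = Σ (rowᵢ·colᵢ)/N² = (675·751 + 913·740 + 1113·1210)/2701² = 0.34669
κ = (pₒ − pₑ)/(1 − pₑ) = (0.67642 − 0.34669)/(1 − 0.34669) = 0.5047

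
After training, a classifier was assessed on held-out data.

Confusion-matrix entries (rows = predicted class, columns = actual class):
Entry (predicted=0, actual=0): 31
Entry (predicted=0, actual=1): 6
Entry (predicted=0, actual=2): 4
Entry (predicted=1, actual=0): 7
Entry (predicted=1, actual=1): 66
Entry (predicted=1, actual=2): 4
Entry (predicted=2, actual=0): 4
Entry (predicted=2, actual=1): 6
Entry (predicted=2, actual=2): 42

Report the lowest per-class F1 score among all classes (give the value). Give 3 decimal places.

0.747

Per-class F1 score (2·TP/(2·TP+FP+FN)):
  0: TP=31, FP=6+4=10, FN=7+4=11 → 62/83 = 0.7470
  1: TP=66, FP=7+4=11, FN=6+6=12 → 132/155 = 0.8516
  2: TP=42, FP=4+6=10, FN=4+4=8 → 84/102 = 0.8235
Lowest is class '0' with F1 score = 0.747.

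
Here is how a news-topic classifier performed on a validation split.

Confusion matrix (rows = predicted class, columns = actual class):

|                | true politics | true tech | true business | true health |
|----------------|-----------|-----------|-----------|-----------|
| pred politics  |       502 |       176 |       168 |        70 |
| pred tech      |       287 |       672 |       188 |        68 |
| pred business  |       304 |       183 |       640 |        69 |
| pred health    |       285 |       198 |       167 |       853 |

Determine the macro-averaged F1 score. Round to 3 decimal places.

0.549

Per-class F1 score (2·TP/(2·TP+FP+FN)):
  politics: TP=502, FP=176+168+70=414, FN=287+304+285=876 → 1004/2294 = 0.4377
  tech: TP=672, FP=287+188+68=543, FN=176+183+198=557 → 1344/2444 = 0.5499
  business: TP=640, FP=304+183+69=556, FN=168+188+167=523 → 1280/2359 = 0.5426
  health: TP=853, FP=285+198+167=650, FN=70+68+69=207 → 1706/2563 = 0.6656
Macro-F1 score = mean = (0.4377 + 0.5499 + 0.5426 + 0.6656) / 4 = 0.549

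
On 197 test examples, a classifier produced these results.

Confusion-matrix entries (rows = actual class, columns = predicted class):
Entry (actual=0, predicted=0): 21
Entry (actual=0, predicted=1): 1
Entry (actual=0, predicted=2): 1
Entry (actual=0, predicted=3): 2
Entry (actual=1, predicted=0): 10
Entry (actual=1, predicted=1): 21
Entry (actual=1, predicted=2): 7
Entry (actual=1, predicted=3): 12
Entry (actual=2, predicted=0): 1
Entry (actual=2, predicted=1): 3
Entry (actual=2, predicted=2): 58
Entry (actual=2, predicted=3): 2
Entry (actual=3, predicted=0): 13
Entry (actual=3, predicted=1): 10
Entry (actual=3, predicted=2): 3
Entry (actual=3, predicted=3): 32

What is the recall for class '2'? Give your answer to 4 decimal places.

0.9063

recall = TP/(TP+FN).
2: TP=58, FN=1+3+2=6 → 58/64 = 0.90625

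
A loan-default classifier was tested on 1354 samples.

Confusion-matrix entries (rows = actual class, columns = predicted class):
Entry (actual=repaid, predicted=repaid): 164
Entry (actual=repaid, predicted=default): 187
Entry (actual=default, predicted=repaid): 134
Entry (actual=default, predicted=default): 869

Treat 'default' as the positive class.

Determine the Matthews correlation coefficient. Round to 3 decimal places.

0.353

MCC = (TP·TN − FP·FN) / √((TP+FP)(TP+FN)(TN+FP)(TN+FN))
Numerator = 869·164 − 187·134 = 117458
Denominator = √(1056·1003·351·298) = √110786854464 = 332846.5930
MCC = 117458 / 332846.5930 = 0.353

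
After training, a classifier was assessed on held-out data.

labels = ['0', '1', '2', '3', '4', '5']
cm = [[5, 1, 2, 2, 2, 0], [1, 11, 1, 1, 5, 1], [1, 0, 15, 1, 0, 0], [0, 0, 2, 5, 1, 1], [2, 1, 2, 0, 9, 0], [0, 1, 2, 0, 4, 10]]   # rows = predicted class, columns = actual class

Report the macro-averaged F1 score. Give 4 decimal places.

0.6024

Per-class F1 score (2·TP/(2·TP+FP+FN)):
  0: TP=5, FP=1+2+2+2+0=7, FN=1+1+0+2+0=4 → 10/21 = 0.47619
  1: TP=11, FP=1+1+1+5+1=9, FN=1+0+0+1+1=3 → 22/34 = 0.64706
  2: TP=15, FP=1+0+1+0+0=2, FN=2+1+2+2+2=9 → 30/41 = 0.73171
  3: TP=5, FP=0+0+2+1+1=4, FN=2+1+1+0+0=4 → 10/18 = 0.55556
  4: TP=9, FP=2+1+2+0+0=5, FN=2+5+0+1+4=12 → 18/35 = 0.51429
  5: TP=10, FP=0+1+2+0+4=7, FN=0+1+0+1+0=2 → 20/29 = 0.68966
Macro-F1 score = mean = (0.47619 + 0.64706 + 0.73171 + 0.55556 + 0.51429 + 0.68966) / 6 = 0.6024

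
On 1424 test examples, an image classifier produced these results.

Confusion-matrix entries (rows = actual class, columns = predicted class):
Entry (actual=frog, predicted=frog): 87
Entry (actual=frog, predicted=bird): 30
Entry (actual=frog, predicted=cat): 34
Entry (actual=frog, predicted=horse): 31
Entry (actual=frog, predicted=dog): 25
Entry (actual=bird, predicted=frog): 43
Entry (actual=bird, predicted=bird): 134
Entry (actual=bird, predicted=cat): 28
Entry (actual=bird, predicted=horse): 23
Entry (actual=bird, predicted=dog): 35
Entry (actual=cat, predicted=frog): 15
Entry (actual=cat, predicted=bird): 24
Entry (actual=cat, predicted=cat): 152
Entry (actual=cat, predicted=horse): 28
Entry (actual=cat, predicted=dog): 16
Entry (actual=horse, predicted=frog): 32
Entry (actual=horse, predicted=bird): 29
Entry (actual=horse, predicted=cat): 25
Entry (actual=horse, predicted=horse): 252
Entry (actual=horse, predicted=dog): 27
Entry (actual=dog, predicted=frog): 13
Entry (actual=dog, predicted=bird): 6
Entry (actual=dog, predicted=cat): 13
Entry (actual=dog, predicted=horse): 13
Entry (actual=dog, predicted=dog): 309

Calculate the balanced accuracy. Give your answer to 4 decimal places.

0.6280

Balanced accuracy = mean of per-class recall.
  frog: recall = 87/207 = 0.42029
  bird: recall = 134/263 = 0.50951
  cat: recall = 152/235 = 0.64681
  horse: recall = 252/365 = 0.69041
  dog: recall = 309/354 = 0.87288
Mean = (0.42029 + 0.50951 + 0.64681 + 0.69041 + 0.87288) / 5 = 0.6280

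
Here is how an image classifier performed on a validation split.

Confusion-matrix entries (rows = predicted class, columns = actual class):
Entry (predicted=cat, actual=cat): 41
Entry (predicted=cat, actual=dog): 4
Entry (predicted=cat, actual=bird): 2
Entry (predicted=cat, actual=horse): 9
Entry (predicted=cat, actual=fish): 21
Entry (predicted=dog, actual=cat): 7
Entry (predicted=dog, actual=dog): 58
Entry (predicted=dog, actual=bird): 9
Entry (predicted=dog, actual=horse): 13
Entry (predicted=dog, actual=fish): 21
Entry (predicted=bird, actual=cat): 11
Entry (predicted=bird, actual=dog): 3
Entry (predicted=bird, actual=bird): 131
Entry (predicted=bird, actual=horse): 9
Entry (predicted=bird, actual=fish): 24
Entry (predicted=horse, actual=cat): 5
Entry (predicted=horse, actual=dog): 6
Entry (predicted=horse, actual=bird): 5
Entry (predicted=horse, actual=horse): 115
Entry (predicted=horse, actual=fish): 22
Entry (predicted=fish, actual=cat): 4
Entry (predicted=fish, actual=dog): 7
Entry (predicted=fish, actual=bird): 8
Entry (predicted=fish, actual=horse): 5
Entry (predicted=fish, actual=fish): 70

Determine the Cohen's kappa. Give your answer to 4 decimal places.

Observed agreement pₒ = trace/N = 415/610 = 0.68033
Expected agreement pₑ = Σ (rowᵢ·colᵢ)/N² = (68·77 + 78·108 + 155·178 + 151·153 + 158·94)/610² = 0.21286
κ = (pₒ − pₑ)/(1 − pₑ) = (0.68033 − 0.21286)/(1 − 0.21286) = 0.5939

0.5939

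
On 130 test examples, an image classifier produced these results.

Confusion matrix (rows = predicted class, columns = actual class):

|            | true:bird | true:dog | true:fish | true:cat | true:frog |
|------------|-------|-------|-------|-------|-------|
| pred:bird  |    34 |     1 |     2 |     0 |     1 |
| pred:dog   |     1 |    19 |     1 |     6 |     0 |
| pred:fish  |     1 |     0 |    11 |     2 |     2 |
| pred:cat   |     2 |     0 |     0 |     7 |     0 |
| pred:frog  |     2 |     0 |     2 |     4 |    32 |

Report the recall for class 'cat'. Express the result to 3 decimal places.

0.368

Treat 'cat' as positive and all other classes as negative.
recall = TP/(TP+FN).
cat: TP=7, FN=0+6+2+4=12 → 7/19 = 0.3684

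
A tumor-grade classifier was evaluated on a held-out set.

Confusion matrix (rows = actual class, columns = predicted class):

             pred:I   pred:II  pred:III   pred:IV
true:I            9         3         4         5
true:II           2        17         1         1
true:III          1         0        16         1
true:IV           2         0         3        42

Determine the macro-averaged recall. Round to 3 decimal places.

0.755

Per-class recall (TP/(TP+FN)):
  I: TP=9, FN=3+4+5=12 → 9/21 = 0.4286
  II: TP=17, FN=2+1+1=4 → 17/21 = 0.8095
  III: TP=16, FN=1+0+1=2 → 16/18 = 0.8889
  IV: TP=42, FN=2+0+3=5 → 42/47 = 0.8936
Macro-recall = mean = (0.4286 + 0.8095 + 0.8889 + 0.8936) / 4 = 0.755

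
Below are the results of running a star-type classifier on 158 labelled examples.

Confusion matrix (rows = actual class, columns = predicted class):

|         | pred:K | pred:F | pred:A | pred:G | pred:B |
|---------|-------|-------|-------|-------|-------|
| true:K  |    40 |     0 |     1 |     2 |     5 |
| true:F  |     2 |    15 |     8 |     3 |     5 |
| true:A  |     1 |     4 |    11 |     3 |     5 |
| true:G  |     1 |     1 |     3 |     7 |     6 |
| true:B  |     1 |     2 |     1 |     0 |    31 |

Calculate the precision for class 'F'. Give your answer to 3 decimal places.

Take TP from the diagonal, FP from the rest of the 'F' prediction marginal, FN from the rest of the 'F' actual marginal.
precision = TP/(TP+FP).
F: TP=15, FP=0+4+1+2=7 → 15/22 = 0.6818

0.682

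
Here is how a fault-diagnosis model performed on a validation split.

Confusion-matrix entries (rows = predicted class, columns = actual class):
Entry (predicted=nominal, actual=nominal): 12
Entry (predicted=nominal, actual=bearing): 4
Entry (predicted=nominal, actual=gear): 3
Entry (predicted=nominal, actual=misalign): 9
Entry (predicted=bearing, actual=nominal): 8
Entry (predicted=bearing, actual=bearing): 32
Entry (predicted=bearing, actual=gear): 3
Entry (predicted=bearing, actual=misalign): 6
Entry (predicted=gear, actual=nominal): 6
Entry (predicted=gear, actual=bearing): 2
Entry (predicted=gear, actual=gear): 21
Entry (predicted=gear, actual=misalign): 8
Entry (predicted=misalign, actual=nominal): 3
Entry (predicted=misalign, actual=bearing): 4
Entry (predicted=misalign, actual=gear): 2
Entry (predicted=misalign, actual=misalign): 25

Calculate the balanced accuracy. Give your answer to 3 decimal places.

Balanced accuracy = mean of per-class recall.
  nominal: recall = 12/29 = 0.4138
  bearing: recall = 32/42 = 0.7619
  gear: recall = 21/29 = 0.7241
  misalign: recall = 25/48 = 0.5208
Mean = (0.4138 + 0.7619 + 0.7241 + 0.5208) / 4 = 0.605

0.605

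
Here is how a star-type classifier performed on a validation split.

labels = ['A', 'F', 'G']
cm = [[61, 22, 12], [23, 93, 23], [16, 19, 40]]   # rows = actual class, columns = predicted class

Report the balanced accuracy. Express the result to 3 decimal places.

Balanced accuracy = mean of per-class recall.
  A: recall = 61/95 = 0.6421
  F: recall = 93/139 = 0.6691
  G: recall = 40/75 = 0.5333
Mean = (0.6421 + 0.6691 + 0.5333) / 3 = 0.615

0.615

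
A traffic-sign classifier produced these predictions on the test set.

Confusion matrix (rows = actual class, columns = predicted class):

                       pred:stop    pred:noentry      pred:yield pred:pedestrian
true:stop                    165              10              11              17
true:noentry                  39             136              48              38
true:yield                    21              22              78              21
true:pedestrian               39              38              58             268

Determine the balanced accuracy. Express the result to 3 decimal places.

0.637

Balanced accuracy = mean of per-class recall.
  stop: recall = 165/203 = 0.8128
  noentry: recall = 136/261 = 0.5211
  yield: recall = 78/142 = 0.5493
  pedestrian: recall = 268/403 = 0.6650
Mean = (0.8128 + 0.5211 + 0.5493 + 0.6650) / 4 = 0.637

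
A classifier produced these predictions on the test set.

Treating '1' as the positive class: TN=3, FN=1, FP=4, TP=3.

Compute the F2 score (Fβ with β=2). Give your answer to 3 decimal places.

0.652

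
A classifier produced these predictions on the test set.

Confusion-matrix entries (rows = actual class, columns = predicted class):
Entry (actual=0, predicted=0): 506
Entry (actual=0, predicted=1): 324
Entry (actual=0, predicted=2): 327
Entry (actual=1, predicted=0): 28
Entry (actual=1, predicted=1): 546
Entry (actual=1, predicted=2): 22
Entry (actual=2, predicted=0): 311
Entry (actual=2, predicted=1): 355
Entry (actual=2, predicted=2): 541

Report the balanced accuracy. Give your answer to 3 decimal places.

0.601

Balanced accuracy = mean of per-class recall.
  0: recall = 506/1157 = 0.4373
  1: recall = 546/596 = 0.9161
  2: recall = 541/1207 = 0.4482
Mean = (0.4373 + 0.9161 + 0.4482) / 3 = 0.601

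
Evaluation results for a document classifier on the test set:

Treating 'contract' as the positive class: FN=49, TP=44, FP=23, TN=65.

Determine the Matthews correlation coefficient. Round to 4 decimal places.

0.2192

MCC = (TP·TN − FP·FN) / √((TP+FP)(TP+FN)(TN+FP)(TN+FN))
Numerator = 44·65 − 23·49 = 1733
Denominator = √(67·93·88·114) = √62509392 = 7906.2881
MCC = 1733 / 7906.2881 = 0.2192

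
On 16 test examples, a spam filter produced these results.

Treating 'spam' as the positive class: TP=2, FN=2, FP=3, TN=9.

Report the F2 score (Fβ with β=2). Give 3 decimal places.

0.476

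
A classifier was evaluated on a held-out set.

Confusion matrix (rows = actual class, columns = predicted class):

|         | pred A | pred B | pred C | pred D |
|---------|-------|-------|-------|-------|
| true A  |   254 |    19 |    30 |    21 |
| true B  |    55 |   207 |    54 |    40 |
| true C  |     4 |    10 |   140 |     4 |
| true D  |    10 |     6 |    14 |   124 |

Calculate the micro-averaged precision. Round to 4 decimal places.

0.7308

Micro-averaging pools counts across classes: ΣTP=725, ΣFP=267, ΣFN=267.
Micro-precision = TP/(TP+FP) on pooled counts = 0.7308 (equals overall accuracy in single-label multiclass).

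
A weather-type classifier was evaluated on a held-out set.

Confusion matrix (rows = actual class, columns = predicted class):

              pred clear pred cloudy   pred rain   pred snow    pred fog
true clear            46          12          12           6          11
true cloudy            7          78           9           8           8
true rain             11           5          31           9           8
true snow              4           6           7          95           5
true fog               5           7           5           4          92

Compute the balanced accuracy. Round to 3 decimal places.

0.670

Balanced accuracy = mean of per-class recall.
  clear: recall = 46/87 = 0.5287
  cloudy: recall = 78/110 = 0.7091
  rain: recall = 31/64 = 0.4844
  snow: recall = 95/117 = 0.8120
  fog: recall = 92/113 = 0.8142
Mean = (0.5287 + 0.7091 + 0.4844 + 0.8120 + 0.8142) / 5 = 0.670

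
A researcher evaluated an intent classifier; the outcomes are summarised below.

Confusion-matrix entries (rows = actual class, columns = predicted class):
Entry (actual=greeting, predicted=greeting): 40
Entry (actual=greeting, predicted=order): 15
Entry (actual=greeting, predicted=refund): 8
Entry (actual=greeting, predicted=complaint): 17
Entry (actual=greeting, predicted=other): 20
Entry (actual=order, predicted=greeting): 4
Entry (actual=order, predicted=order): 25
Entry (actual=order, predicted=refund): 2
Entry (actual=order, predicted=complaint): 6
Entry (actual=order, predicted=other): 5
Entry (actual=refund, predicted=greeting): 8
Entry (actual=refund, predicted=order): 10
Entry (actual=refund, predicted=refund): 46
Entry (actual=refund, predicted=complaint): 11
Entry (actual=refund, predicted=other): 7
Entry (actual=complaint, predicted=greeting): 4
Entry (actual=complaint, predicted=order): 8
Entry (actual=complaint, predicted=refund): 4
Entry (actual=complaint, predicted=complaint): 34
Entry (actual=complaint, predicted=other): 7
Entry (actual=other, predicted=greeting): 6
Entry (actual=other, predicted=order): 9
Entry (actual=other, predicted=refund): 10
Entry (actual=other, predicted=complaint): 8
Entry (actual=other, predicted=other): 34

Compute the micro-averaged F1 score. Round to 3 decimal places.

0.514

Micro-averaging pools counts across classes: ΣTP=179, ΣFP=169, ΣFN=169.
Micro-F1 score = 2·TP/(2·TP+FP+FN) on pooled counts = 0.514 (equals overall accuracy in single-label multiclass).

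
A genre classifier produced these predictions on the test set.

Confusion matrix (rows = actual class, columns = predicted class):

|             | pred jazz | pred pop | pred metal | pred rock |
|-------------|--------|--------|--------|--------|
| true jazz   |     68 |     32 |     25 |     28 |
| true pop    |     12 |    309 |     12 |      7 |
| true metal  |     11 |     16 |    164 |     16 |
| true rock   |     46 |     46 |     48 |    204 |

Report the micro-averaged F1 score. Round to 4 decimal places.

Micro-averaging pools counts across classes: ΣTP=745, ΣFP=299, ΣFN=299.
Micro-F1 score = 2·TP/(2·TP+FP+FN) on pooled counts = 0.7136 (equals overall accuracy in single-label multiclass).

0.7136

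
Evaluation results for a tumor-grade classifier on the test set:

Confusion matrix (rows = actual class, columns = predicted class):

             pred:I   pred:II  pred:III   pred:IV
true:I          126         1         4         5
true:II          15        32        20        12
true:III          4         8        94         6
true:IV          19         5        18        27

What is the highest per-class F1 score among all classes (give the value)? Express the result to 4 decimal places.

0.8400

Per-class F1 score (2·TP/(2·TP+FP+FN)):
  I: TP=126, FP=15+4+19=38, FN=1+4+5=10 → 252/300 = 0.84000
  II: TP=32, FP=1+8+5=14, FN=15+20+12=47 → 64/125 = 0.51200
  III: TP=94, FP=4+20+18=42, FN=4+8+6=18 → 188/248 = 0.75806
  IV: TP=27, FP=5+12+6=23, FN=19+5+18=42 → 54/119 = 0.45378
Highest is class 'I' with F1 score = 0.8400.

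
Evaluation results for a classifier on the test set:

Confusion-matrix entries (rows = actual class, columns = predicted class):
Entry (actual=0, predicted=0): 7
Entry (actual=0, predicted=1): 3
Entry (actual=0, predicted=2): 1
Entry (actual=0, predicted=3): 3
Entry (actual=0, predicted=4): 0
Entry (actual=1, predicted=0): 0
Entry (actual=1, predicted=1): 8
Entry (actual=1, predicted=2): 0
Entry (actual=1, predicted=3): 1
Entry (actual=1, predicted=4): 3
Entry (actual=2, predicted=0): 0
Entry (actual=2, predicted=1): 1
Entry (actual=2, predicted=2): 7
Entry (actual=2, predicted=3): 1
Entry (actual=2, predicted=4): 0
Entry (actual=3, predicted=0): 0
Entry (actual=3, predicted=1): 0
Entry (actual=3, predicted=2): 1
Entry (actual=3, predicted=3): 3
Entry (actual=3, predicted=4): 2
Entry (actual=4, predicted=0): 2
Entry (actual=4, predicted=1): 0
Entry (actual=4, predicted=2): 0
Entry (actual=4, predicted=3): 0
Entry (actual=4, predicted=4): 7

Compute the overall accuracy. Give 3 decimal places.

0.640

Accuracy = trace / total = (7+8+7+3+7=32) / 50 = 32/50 = 0.640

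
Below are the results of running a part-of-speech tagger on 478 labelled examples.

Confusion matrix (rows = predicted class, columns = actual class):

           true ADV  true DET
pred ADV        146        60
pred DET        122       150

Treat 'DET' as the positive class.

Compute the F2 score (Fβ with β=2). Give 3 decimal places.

0.674

Fβ = (1+β²)·TP / ((1+β²)·TP + β²·FN + FP), with β²=4
= 5·150 / (5·150 + 4·60 + 122) = 0.674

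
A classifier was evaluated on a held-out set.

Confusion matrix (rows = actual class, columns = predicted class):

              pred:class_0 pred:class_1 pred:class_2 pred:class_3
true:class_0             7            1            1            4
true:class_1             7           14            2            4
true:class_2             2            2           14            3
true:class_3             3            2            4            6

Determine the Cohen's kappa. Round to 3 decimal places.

0.384

Observed agreement pₒ = trace/N = 41/76 = 0.5395
Expected agreement pₑ = Σ (rowᵢ·colᵢ)/N² = (13·19 + 27·19 + 21·21 + 15·17)/76² = 0.2521
κ = (pₒ − pₑ)/(1 − pₑ) = (0.5395 − 0.2521)/(1 − 0.2521) = 0.384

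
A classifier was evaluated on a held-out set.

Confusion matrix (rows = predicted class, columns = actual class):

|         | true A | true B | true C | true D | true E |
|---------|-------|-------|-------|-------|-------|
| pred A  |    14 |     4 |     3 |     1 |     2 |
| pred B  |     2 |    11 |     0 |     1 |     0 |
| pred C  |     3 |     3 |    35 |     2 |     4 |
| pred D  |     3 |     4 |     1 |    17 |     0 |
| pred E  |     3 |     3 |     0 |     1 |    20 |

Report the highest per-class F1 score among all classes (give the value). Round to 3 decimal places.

0.814

Per-class F1 score (2·TP/(2·TP+FP+FN)):
  A: TP=14, FP=4+3+1+2=10, FN=2+3+3+3=11 → 28/49 = 0.5714
  B: TP=11, FP=2+0+1+0=3, FN=4+3+4+3=14 → 22/39 = 0.5641
  C: TP=35, FP=3+3+2+4=12, FN=3+0+1+0=4 → 70/86 = 0.8140
  D: TP=17, FP=3+4+1+0=8, FN=1+1+2+1=5 → 34/47 = 0.7234
  E: TP=20, FP=3+3+0+1=7, FN=2+0+4+0=6 → 40/53 = 0.7547
Highest is class 'C' with F1 score = 0.814.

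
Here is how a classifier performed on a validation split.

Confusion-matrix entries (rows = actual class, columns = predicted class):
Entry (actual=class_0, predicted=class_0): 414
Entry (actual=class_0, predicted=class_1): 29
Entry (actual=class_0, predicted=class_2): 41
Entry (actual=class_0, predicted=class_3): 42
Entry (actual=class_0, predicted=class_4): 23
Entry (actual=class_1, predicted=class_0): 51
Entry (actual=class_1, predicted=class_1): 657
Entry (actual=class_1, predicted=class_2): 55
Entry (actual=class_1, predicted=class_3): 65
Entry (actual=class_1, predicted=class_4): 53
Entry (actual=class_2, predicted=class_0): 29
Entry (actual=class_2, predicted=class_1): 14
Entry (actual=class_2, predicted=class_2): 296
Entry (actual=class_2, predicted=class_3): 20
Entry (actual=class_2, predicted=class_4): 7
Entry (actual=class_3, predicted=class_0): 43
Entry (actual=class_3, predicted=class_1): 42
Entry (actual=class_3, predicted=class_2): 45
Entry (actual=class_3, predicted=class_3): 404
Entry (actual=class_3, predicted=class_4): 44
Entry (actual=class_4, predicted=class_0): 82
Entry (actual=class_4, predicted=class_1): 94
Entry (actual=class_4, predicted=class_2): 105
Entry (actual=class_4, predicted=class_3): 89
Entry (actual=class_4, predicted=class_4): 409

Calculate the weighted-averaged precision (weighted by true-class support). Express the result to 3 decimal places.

Per-class precision (TP/(TP+FP)):
  class_0: TP=414, FP=51+29+43+82=205 → 414/619 = 0.6688
  class_1: TP=657, FP=29+14+42+94=179 → 657/836 = 0.7859
  class_2: TP=296, FP=41+55+45+105=246 → 296/542 = 0.5461
  class_3: TP=404, FP=42+65+20+89=216 → 404/620 = 0.6516
  class_4: TP=409, FP=23+53+7+44=127 → 409/536 = 0.7631
Weighted-precision = Σ (supportᵢ/N)·precisionᵢ with N=3153: (549/3153)·0.6688 + (881/3153)·0.7859 + (366/3153)·0.5461 + (578/3153)·0.6516 + (779/3153)·0.7631 = 0.707

0.707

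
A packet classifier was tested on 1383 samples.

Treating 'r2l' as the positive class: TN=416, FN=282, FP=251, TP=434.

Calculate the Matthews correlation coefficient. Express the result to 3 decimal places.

0.230

MCC = (TP·TN − FP·FN) / √((TP+FP)(TP+FN)(TN+FP)(TN+FN))
Numerator = 434·416 − 251·282 = 109762
Denominator = √(685·716·667·698) = √228341500360 = 477850.9186
MCC = 109762 / 477850.9186 = 0.230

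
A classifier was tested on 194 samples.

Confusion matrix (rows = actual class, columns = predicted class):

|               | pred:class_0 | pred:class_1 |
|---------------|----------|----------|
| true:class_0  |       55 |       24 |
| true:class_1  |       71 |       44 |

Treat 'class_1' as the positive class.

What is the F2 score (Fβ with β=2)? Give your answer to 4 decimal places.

0.4167

Fβ = (1+β²)·TP / ((1+β²)·TP + β²·FN + FP), with β²=4
= 5·44 / (5·44 + 4·71 + 24) = 0.4167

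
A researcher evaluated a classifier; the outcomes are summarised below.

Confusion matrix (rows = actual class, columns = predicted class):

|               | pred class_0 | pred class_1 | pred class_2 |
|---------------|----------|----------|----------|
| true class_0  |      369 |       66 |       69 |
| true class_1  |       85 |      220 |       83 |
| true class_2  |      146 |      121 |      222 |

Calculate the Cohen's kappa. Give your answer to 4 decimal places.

0.3772

Observed agreement pₒ = trace/N = 811/1381 = 0.58726
Expected agreement pₑ = Σ (rowᵢ·colᵢ)/N² = (504·600 + 388·407 + 489·374)/1381² = 0.33726
κ = (pₒ − pₑ)/(1 − pₑ) = (0.58726 − 0.33726)/(1 − 0.33726) = 0.3772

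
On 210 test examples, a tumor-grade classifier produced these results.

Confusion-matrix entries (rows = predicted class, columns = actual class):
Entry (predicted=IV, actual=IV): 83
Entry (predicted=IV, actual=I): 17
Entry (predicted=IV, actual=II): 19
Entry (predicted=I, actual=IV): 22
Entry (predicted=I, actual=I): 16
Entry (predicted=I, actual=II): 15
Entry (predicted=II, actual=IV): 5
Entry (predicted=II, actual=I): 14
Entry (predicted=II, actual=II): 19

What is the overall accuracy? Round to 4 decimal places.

0.5619

Accuracy = trace / total = (83+16+19=118) / 210 = 118/210 = 0.5619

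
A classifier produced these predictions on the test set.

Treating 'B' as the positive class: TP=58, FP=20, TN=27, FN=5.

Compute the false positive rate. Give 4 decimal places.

0.4255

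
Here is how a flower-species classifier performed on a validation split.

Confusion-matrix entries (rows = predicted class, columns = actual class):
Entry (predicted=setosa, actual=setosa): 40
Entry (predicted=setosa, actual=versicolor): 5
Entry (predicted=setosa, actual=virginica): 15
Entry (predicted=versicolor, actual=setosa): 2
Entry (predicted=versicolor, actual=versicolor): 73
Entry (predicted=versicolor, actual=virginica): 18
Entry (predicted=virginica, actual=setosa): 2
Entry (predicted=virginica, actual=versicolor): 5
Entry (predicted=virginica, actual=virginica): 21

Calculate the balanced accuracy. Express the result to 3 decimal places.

Balanced accuracy = mean of per-class recall.
  setosa: recall = 40/44 = 0.9091
  versicolor: recall = 73/83 = 0.8795
  virginica: recall = 21/54 = 0.3889
Mean = (0.9091 + 0.8795 + 0.3889) / 3 = 0.726

0.726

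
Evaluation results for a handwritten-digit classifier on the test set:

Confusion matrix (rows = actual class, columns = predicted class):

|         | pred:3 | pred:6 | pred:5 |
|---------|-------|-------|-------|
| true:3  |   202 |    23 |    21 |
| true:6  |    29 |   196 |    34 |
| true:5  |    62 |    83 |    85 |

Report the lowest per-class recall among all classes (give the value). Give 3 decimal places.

Per-class recall (TP/(TP+FN)):
  3: TP=202, FN=23+21=44 → 202/246 = 0.8211
  6: TP=196, FN=29+34=63 → 196/259 = 0.7568
  5: TP=85, FN=62+83=145 → 85/230 = 0.3696
Lowest is class '5' with recall = 0.370.

0.370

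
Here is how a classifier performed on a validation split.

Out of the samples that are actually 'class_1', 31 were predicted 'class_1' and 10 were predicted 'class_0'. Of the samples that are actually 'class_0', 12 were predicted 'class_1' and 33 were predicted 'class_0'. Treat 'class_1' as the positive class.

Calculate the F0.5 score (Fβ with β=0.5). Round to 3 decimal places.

Fβ = (1+β²)·TP / ((1+β²)·TP + β²·FN + FP), with β²=1/4
= 1.25·31 / (1.25·31 + 0.25·10 + 12) = 0.728

0.728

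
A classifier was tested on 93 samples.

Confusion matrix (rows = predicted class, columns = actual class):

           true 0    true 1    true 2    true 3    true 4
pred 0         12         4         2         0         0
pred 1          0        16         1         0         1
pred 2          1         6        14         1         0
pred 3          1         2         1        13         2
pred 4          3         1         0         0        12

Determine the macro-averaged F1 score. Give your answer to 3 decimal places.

Per-class F1 score (2·TP/(2·TP+FP+FN)):
  0: TP=12, FP=4+2+0+0=6, FN=0+1+1+3=5 → 24/35 = 0.6857
  1: TP=16, FP=0+1+0+1=2, FN=4+6+2+1=13 → 32/47 = 0.6809
  2: TP=14, FP=1+6+1+0=8, FN=2+1+1+0=4 → 28/40 = 0.7000
  3: TP=13, FP=1+2+1+2=6, FN=0+0+1+0=1 → 26/33 = 0.7879
  4: TP=12, FP=3+1+0+0=4, FN=0+1+0+2=3 → 24/31 = 0.7742
Macro-F1 score = mean = (0.6857 + 0.6809 + 0.7000 + 0.7879 + 0.7742) / 5 = 0.726

0.726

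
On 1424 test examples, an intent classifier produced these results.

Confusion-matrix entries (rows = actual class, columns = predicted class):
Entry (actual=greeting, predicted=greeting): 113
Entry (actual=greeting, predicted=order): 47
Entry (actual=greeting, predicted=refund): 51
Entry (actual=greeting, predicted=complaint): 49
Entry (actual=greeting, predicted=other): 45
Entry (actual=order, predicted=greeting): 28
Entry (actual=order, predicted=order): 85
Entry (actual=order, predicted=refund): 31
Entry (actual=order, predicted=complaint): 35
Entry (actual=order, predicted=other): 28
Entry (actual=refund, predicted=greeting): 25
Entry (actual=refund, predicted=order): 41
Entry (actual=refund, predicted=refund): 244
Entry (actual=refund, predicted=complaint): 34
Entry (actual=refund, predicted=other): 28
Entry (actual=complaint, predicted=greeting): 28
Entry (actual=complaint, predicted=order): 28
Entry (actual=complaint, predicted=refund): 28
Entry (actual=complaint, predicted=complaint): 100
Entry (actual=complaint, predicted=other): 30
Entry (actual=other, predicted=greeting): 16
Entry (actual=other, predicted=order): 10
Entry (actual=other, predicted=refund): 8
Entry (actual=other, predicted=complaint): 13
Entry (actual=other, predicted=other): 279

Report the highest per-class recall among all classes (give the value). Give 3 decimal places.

Per-class recall (TP/(TP+FN)):
  greeting: TP=113, FN=47+51+49+45=192 → 113/305 = 0.3705
  order: TP=85, FN=28+31+35+28=122 → 85/207 = 0.4106
  refund: TP=244, FN=25+41+34+28=128 → 244/372 = 0.6559
  complaint: TP=100, FN=28+28+28+30=114 → 100/214 = 0.4673
  other: TP=279, FN=16+10+8+13=47 → 279/326 = 0.8558
Highest is class 'other' with recall = 0.856.

0.856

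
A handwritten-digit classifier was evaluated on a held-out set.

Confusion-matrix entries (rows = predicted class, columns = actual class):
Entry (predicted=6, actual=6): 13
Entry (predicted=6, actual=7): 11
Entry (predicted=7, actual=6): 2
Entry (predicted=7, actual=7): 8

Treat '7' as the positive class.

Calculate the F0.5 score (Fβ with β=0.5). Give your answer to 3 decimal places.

Fβ = (1+β²)·TP / ((1+β²)·TP + β²·FN + FP), with β²=1/4
= 1.25·8 / (1.25·8 + 0.25·11 + 2) = 0.678

0.678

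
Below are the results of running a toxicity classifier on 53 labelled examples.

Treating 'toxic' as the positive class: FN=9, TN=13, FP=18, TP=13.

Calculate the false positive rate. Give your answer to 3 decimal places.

FPR = FP/(FP+TN) = 18/(18+13) = 0.581

0.581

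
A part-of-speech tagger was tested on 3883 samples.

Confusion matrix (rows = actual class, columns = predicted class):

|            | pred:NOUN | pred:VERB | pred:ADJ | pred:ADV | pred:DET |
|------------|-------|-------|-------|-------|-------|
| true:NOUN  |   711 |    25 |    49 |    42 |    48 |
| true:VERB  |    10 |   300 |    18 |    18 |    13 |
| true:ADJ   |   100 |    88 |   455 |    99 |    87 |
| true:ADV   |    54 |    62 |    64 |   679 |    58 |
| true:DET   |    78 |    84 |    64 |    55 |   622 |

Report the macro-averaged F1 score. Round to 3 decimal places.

0.703

Per-class F1 score (2·TP/(2·TP+FP+FN)):
  NOUN: TP=711, FP=10+100+54+78=242, FN=25+49+42+48=164 → 1422/1828 = 0.7779
  VERB: TP=300, FP=25+88+62+84=259, FN=10+18+18+13=59 → 600/918 = 0.6536
  ADJ: TP=455, FP=49+18+64+64=195, FN=100+88+99+87=374 → 910/1479 = 0.6153
  ADV: TP=679, FP=42+18+99+55=214, FN=54+62+64+58=238 → 1358/1810 = 0.7503
  DET: TP=622, FP=48+13+87+58=206, FN=78+84+64+55=281 → 1244/1731 = 0.7187
Macro-F1 score = mean = (0.7779 + 0.6536 + 0.6153 + 0.7503 + 0.7187) / 5 = 0.703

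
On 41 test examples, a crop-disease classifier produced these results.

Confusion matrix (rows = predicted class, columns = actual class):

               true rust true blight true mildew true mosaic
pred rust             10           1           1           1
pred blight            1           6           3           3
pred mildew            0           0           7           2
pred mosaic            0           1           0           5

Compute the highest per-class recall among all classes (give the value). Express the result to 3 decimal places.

0.909

Per-class recall (TP/(TP+FN)):
  rust: TP=10, FN=1+0+0=1 → 10/11 = 0.9091
  blight: TP=6, FN=1+0+1=2 → 6/8 = 0.7500
  mildew: TP=7, FN=1+3+0=4 → 7/11 = 0.6364
  mosaic: TP=5, FN=1+3+2=6 → 5/11 = 0.4545
Highest is class 'rust' with recall = 0.909.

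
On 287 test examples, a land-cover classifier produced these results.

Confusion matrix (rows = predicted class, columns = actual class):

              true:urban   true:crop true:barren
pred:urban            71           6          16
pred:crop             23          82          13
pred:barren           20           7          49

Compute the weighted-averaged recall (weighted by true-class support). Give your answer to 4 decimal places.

0.7038

Per-class recall (TP/(TP+FN)):
  urban: TP=71, FN=23+20=43 → 71/114 = 0.62281
  crop: TP=82, FN=6+7=13 → 82/95 = 0.86316
  barren: TP=49, FN=16+13=29 → 49/78 = 0.62821
Weighted-recall = Σ (supportᵢ/N)·recallᵢ with N=287: (114/287)·0.62281 + (95/287)·0.86316 + (78/287)·0.62821 = 0.7038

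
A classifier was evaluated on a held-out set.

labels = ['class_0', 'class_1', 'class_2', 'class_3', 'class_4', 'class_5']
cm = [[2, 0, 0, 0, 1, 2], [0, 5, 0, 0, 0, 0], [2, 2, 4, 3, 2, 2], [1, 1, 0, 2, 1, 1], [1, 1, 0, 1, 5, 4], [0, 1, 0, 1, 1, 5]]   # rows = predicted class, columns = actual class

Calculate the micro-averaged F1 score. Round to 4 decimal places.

0.4510

Micro-averaging pools counts across classes: ΣTP=23, ΣFP=28, ΣFN=28.
Micro-F1 score = 2·TP/(2·TP+FP+FN) on pooled counts = 0.4510 (equals overall accuracy in single-label multiclass).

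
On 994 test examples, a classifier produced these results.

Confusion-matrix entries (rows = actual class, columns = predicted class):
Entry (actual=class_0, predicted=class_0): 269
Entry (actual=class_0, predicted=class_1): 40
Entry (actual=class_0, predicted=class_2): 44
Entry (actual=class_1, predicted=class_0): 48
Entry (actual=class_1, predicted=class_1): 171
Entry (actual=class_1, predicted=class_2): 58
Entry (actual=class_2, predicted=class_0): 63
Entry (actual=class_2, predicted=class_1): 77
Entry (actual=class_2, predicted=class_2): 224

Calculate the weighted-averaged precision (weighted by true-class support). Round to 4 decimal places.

Per-class precision (TP/(TP+FP)):
  class_0: TP=269, FP=48+63=111 → 269/380 = 0.70789
  class_1: TP=171, FP=40+77=117 → 171/288 = 0.59375
  class_2: TP=224, FP=44+58=102 → 224/326 = 0.68712
Weighted-precision = Σ (supportᵢ/N)·precisionᵢ with N=994: (353/994)·0.70789 + (277/994)·0.59375 + (364/994)·0.68712 = 0.6685

0.6685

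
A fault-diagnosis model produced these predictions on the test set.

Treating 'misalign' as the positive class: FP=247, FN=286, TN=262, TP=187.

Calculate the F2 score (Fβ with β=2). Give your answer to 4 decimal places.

0.4020

Fβ = (1+β²)·TP / ((1+β²)·TP + β²·FN + FP), with β²=4
= 5·187 / (5·187 + 4·286 + 247) = 0.4020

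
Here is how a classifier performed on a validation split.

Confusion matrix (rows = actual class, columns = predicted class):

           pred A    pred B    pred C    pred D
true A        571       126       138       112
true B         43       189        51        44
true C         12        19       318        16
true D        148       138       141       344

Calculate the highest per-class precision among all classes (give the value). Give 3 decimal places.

Per-class precision (TP/(TP+FP)):
  A: TP=571, FP=43+12+148=203 → 571/774 = 0.7377
  B: TP=189, FP=126+19+138=283 → 189/472 = 0.4004
  C: TP=318, FP=138+51+141=330 → 318/648 = 0.4907
  D: TP=344, FP=112+44+16=172 → 344/516 = 0.6667
Highest is class 'A' with precision = 0.738.

0.738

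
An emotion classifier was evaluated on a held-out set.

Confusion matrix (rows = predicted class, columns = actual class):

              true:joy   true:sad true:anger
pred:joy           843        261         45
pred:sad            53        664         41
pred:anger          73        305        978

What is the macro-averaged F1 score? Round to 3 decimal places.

0.757

Per-class F1 score (2·TP/(2·TP+FP+FN)):
  joy: TP=843, FP=261+45=306, FN=53+73=126 → 1686/2118 = 0.7960
  sad: TP=664, FP=53+41=94, FN=261+305=566 → 1328/1988 = 0.6680
  anger: TP=978, FP=73+305=378, FN=45+41=86 → 1956/2420 = 0.8083
Macro-F1 score = mean = (0.7960 + 0.6680 + 0.8083) / 3 = 0.757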